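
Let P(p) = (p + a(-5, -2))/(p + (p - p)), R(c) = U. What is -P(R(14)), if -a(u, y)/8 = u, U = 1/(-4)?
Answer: 159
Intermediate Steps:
U = -¼ ≈ -0.25000
R(c) = -¼
a(u, y) = -8*u
P(p) = (40 + p)/p (P(p) = (p - 8*(-5))/(p + (p - p)) = (p + 40)/(p + 0) = (40 + p)/p)
-P(R(14)) = -(40 - ¼)/(-¼) = -(-4)*159/4 = -1*(-159) = 159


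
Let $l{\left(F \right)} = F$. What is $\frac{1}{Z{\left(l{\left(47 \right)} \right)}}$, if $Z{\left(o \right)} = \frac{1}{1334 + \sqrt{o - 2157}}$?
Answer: $1334 + i \sqrt{2110} \approx 1334.0 + 45.935 i$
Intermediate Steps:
$Z{\left(o \right)} = \frac{1}{1334 + \sqrt{-2157 + o}}$
$\frac{1}{Z{\left(l{\left(47 \right)} \right)}} = \frac{1}{\frac{1}{1334 + \sqrt{-2157 + 47}}} = \frac{1}{\frac{1}{1334 + \sqrt{-2110}}} = \frac{1}{\frac{1}{1334 + i \sqrt{2110}}} = 1334 + i \sqrt{2110}$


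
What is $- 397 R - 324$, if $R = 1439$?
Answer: $-571607$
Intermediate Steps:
$- 397 R - 324 = \left(-397\right) 1439 - 324 = -571283 - 324 = -571607$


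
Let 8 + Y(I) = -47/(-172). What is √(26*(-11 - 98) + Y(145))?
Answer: I*√21017411/86 ≈ 53.308*I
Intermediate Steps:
Y(I) = -1329/172 (Y(I) = -8 - 47/(-172) = -8 - 47*(-1/172) = -8 + 47/172 = -1329/172)
√(26*(-11 - 98) + Y(145)) = √(26*(-11 - 98) - 1329/172) = √(26*(-109) - 1329/172) = √(-2834 - 1329/172) = √(-488777/172) = I*√21017411/86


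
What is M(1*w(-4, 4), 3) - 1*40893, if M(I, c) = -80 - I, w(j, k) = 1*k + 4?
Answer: -40981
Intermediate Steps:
w(j, k) = 4 + k (w(j, k) = k + 4 = 4 + k)
M(1*w(-4, 4), 3) - 1*40893 = (-80 - (4 + 4)) - 1*40893 = (-80 - 8) - 40893 = -88 - 40893 = -40981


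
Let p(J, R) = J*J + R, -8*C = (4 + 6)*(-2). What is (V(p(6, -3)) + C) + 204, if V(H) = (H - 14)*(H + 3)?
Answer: 1781/2 ≈ 890.50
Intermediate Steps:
C = 5/2 (C = -(4 + 6)*(-2)/8 = -5*(-2)/4 = -1/8*(-20) = 5/2 ≈ 2.5000)
p(J, R) = R + J**2 (p(J, R) = J**2 + R = R + J**2)
V(H) = (-14 + H)*(3 + H)
(V(p(6, -3)) + C) + 204 = ((-42 + (-3 + 6**2)**2 - 11*(-3 + 6**2)) + 5/2) + 204 = ((-42 + (-3 + 36)**2 - 11*(-3 + 36)) + 5/2) + 204 = ((-42 + 33**2 - 11*33) + 5/2) + 204 = ((-42 + 1089 - 363) + 5/2) + 204 = (684 + 5/2) + 204 = 1373/2 + 204 = 1781/2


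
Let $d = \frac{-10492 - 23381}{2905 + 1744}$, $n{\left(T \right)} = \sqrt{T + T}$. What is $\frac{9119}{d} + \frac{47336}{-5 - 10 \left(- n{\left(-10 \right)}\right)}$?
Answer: $- \frac{6257691961}{4572855} - \frac{189344 i \sqrt{5}}{405} \approx -1368.4 - 1045.4 i$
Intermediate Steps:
$n{\left(T \right)} = \sqrt{2} \sqrt{T}$ ($n{\left(T \right)} = \sqrt{2 T} = \sqrt{2} \sqrt{T}$)
$d = - \frac{33873}{4649} \approx -7.2861$
$\frac{9119}{d} + \frac{47336}{-5 - 10 \left(- n{\left(-10 \right)}\right)} = \frac{9119}{- \frac{33873}{4649}} + \frac{47336}{-5 - 10 \left(- \sqrt{2} \sqrt{-10}\right)} = 9119 \left(- \frac{4649}{33873}\right) + \frac{47336}{-5 - 10 \left(- \sqrt{2} i \sqrt{10}\right)} = - \frac{42394231}{33873} + \frac{47336}{-5 - 10 \left(- 2 i \sqrt{5}\right)} = - \frac{42394231}{33873} + \frac{47336}{-5 + 20 i \sqrt{5}}$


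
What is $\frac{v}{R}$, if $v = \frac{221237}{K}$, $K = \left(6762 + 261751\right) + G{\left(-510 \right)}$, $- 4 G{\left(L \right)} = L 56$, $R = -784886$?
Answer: $- \frac{221237}{216356180558} \approx -1.0226 \cdot 10^{-6}$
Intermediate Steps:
$G{\left(L \right)} = - 14 L$ ($G{\left(L \right)} = - \frac{L 56}{4} = - \frac{56 L}{4} = - 14 L$)
$K = 275653$ ($K = \left(6762 + 261751\right) - -7140 = 268513 + 7140 = 275653$)
$v = \frac{221237}{275653} \approx 0.80259$
$\frac{v}{R} = \frac{221237}{275653 \left(-784886\right)} = \frac{221237}{275653} \left(- \frac{1}{784886}\right) = - \frac{221237}{216356180558}$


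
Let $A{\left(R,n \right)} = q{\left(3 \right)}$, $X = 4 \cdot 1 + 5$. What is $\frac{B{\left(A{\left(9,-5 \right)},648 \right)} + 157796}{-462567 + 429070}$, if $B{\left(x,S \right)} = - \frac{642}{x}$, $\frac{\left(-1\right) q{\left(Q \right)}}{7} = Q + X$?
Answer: $- \frac{2209251}{468958} \approx -4.711$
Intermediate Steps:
$X = 9$ ($X = 4 + 5 = 9$)
$q{\left(Q \right)} = -63 - 7 Q$ ($q{\left(Q \right)} = - 7 \left(Q + 9\right) = - 7 \left(9 + Q\right) = -63 - 7 Q$)
$A{\left(R,n \right)} = -84$ ($A{\left(R,n \right)} = -63 - 21 = -84$)
$\frac{B{\left(A{\left(9,-5 \right)},648 \right)} + 157796}{-462567 + 429070} = \frac{- \frac{642}{-84} + 157796}{-462567 + 429070} = \frac{\left(-642\right) \left(- \frac{1}{84}\right) + 157796}{-33497} = \left(\frac{107}{14} + 157796\right) \left(- \frac{1}{33497}\right) = \frac{2209251}{14} \left(- \frac{1}{33497}\right) = - \frac{2209251}{468958}$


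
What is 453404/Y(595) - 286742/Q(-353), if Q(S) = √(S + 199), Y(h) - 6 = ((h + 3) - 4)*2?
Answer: 226702/597 + 143371*I*√154/77 ≈ 379.74 + 23106.0*I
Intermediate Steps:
Y(h) = 4 + 2*h (Y(h) = 6 + ((h + 3) - 4)*2 = 6 + ((3 + h) - 4)*2 = 6 + (-1 + h)*2 = 6 + (-2 + 2*h) = 4 + 2*h)
Q(S) = √(199 + S)
453404/Y(595) - 286742/Q(-353) = 453404/(4 + 2*595) - 286742/√(199 - 353) = 453404/(4 + 1190) - 286742*(-I*√154/154) = 453404/1194 - 286742*(-I*√154/154) = 453404*(1/1194) - (-143371)*I*√154/77 = 226702/597 + 143371*I*√154/77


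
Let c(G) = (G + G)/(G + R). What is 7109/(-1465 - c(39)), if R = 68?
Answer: -760663/156833 ≈ -4.8501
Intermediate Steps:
c(G) = 2*G/(68 + G) (c(G) = (G + G)/(G + 68) = (2*G)/(68 + G) = 2*G/(68 + G))
7109/(-1465 - c(39)) = 7109/(-1465 - 2*39/(68 + 39)) = 7109/(-1465 - 2*39/107) = 7109/(-1465 - 1*78/107) = 7109/(-1465 - 78/107) = 7109/(-156833/107) = 7109*(-107/156833) = -760663/156833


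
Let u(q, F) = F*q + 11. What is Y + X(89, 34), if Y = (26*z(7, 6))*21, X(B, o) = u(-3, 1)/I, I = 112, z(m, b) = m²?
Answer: 374557/14 ≈ 26754.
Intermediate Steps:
u(q, F) = 11 + F*q
X(B, o) = 1/14 (X(B, o) = (11 + 1*(-3))/112 = (11 - 3)*(1/112) = 8*(1/112) = 1/14)
Y = 26754 (Y = (26*7²)*21 = (26*49)*21 = 1274*21 = 26754)
Y + X(89, 34) = 26754 + 1/14 = 374557/14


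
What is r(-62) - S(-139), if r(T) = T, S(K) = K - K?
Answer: -62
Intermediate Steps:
S(K) = 0
r(-62) - S(-139) = -62 - 1*0 = -62 + 0 = -62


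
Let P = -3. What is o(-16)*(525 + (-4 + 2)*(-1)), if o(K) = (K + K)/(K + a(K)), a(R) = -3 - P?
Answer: 1054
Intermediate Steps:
a(R) = 0 (a(R) = -3 - 1*(-3) = -3 + 3 = 0)
o(K) = 2 (o(K) = (K + K)/(K + 0) = (2*K)/K = 2)
o(-16)*(525 + (-4 + 2)*(-1)) = 2*(525 + (-4 + 2)*(-1)) = 2*(525 - 2*(-1)) = 2*(525 + 2) = 2*527 = 1054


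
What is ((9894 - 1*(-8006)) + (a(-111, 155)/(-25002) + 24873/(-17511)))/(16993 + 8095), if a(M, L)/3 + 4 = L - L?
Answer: 435343207177/610209879552 ≈ 0.71343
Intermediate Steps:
a(M, L) = -12 (a(M, L) = -12 + 3*(L - L) = -12 + 3*0 = -12 + 0 = -12)
((9894 - 1*(-8006)) + (a(-111, 155)/(-25002) + 24873/(-17511)))/(16993 + 8095) = ((9894 - 1*(-8006)) + (-12/(-25002) + 24873/(-17511)))/(16993 + 8095) = ((9894 + 8006) + (-12*(-1/25002) + 24873*(-1/17511)))/25088 = (17900 + (2/4167 - 8291/5837))*(1/25088) = (17900 - 34536923/24322779)*(1/25088) = (435343207177/24322779)*(1/25088) = 435343207177/610209879552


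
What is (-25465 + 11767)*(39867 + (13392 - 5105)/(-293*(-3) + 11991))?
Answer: -390466495097/715 ≈ -5.4611e+8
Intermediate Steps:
(-25465 + 11767)*(39867 + (13392 - 5105)/(-293*(-3) + 11991)) = -13698*(39867 + 8287/(879 + 11991)) = -13698*(39867 + 8287/12870) = -13698*513096577/12870 = -390466495097/715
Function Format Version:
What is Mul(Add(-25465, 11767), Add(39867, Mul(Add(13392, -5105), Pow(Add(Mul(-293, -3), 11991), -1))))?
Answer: Rational(-390466495097, 715) ≈ -5.4611e+8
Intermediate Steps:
Mul(Add(-25465, 11767), Add(39867, Mul(Add(13392, -5105), Pow(Add(Mul(-293, -3), 11991), -1)))) = Mul(-13698, Add(39867, Mul(8287, Pow(Add(879, 11991), -1)))) = Mul(-13698, Add(39867, Mul(8287, Pow(12870, -1)))) = Mul(-13698, Add(39867, Mul(8287, Rational(1, 12870)))) = Mul(-13698, Add(39867, Rational(8287, 12870))) = Mul(-13698, Rational(513096577, 12870)) = Rational(-390466495097, 715)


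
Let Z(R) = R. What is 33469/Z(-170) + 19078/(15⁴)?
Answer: -338224973/1721250 ≈ -196.50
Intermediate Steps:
33469/Z(-170) + 19078/(15⁴) = 33469/(-170) + 19078/(15⁴) = 33469*(-1/170) + 19078/50625 = -33469/170 + 19078*(1/50625) = -33469/170 + 19078/50625 = -338224973/1721250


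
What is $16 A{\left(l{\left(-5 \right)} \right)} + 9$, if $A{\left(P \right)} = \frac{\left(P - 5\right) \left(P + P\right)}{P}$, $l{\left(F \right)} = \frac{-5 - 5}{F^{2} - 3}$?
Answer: $- \frac{1821}{11} \approx -165.55$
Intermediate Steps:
$l{\left(F \right)} = - \frac{10}{-3 + F^{2}}$
$A{\left(P \right)} = -10 + 2 P$ ($A{\left(P \right)} = \frac{\left(-5 + P\right) 2 P}{P} = \frac{2 P \left(-5 + P\right)}{P} = -10 + 2 P$)
$16 A{\left(l{\left(-5 \right)} \right)} + 9 = 16 \left(-10 + 2 \left(- \frac{10}{-3 + \left(-5\right)^{2}}\right)\right) + 9 = 16 \left(-10 + 2 \left(- \frac{10}{-3 + 25}\right)\right) + 9 = 16 \left(-10 + 2 \left(- \frac{10}{22}\right)\right) + 9 = 16 \left(-10 + 2 \left(\left(-10\right) \frac{1}{22}\right)\right) + 9 = 16 \left(-10 + 2 \left(- \frac{5}{11}\right)\right) + 9 = 16 \left(-10 - \frac{10}{11}\right) + 9 = 16 \left(- \frac{120}{11}\right) + 9 = - \frac{1920}{11} + 9 = - \frac{1821}{11}$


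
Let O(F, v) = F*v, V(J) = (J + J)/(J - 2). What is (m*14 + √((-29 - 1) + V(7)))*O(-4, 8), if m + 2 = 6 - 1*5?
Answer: 448 - 64*I*√170/5 ≈ 448.0 - 166.89*I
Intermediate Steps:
m = -1 (m = -2 + (6 - 1*5) = -2 + (6 - 5) = -2 + 1 = -1)
V(J) = 2*J/(-2 + J) (V(J) = (2*J)/(-2 + J) = 2*J/(-2 + J))
(m*14 + √((-29 - 1) + V(7)))*O(-4, 8) = (-1*14 + √((-29 - 1) + 2*7/(-2 + 7)))*(-4*8) = (-14 + √(-30 + 2*7/5))*(-32) = (-14 + √(-30 + 2*7*(⅕)))*(-32) = (-14 + √(-30 + 14/5))*(-32) = (-14 + √(-136/5))*(-32) = (-14 + 2*I*√170/5)*(-32) = 448 - 64*I*√170/5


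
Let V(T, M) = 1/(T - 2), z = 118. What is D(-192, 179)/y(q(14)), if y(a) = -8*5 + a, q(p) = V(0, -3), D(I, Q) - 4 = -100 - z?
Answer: 428/81 ≈ 5.2840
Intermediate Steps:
V(T, M) = 1/(-2 + T)
D(I, Q) = -214 (D(I, Q) = 4 + (-100 - 1*118) = 4 + (-100 - 118) = 4 - 218 = -214)
q(p) = -½ (q(p) = 1/(-2 + 0) = 1/(-2) = -½)
y(a) = -40 + a
D(-192, 179)/y(q(14)) = -214/(-40 - ½) = -214/(-81/2) = -214*(-2/81) = 428/81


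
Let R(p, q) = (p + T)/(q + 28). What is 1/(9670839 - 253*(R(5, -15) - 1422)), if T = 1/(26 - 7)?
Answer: 247/2477535147 ≈ 9.9696e-8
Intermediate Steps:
T = 1/19 ≈ 0.052632
R(p, q) = (1/19 + p)/(28 + q) (R(p, q) = (p + 1/19)/(q + 28) = (1/19 + p)/(28 + q))
1/(9670839 - 253*(R(5, -15) - 1422)) = 1/(9670839 - 253*((1/19 + 5)/(28 - 15) - 1422)) = 1/(9670839 - 253*((96/19)/13 - 1422)) = 1/(9670839 - 253*((1/13)*(96/19) - 1422)) = 1/(9670839 - 253*(96/247 - 1422)) = 1/(9670839 - 253*(-351138/247)) = 1/(9670839 + 88837914/247) = 1/(2477535147/247) = 247/2477535147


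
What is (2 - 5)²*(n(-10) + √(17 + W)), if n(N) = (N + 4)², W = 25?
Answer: 324 + 9*√42 ≈ 382.33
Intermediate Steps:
n(N) = (4 + N)²
(2 - 5)²*(n(-10) + √(17 + W)) = (2 - 5)²*((4 - 10)² + √(17 + 25)) = (-3)²*((-6)² + √42) = 9*(36 + √42) = 324 + 9*√42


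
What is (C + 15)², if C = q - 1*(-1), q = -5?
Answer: 121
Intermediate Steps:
C = -4 (C = -5 - 1*(-1) = -5 + 1 = -4)
(C + 15)² = (-4 + 15)² = 11² = 121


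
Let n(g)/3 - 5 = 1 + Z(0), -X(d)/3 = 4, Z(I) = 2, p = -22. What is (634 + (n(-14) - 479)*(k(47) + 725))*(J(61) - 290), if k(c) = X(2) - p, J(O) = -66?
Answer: 118829596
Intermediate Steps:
X(d) = -12 (X(d) = -3*4 = -12)
k(c) = 10 (k(c) = -12 - 1*(-22) = -12 + 22 = 10)
n(g) = 24 (n(g) = 15 + 3*(1 + 2) = 15 + 3*3 = 15 + 9 = 24)
(634 + (n(-14) - 479)*(k(47) + 725))*(J(61) - 290) = (634 + (24 - 479)*(10 + 725))*(-66 - 290) = (634 - 455*735)*(-356) = (634 - 334425)*(-356) = -333791*(-356) = 118829596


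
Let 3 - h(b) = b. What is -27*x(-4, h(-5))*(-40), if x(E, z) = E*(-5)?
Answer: 21600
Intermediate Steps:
h(b) = 3 - b
x(E, z) = -5*E
-27*x(-4, h(-5))*(-40) = -(-135)*(-4)*(-40) = -27*20*(-40) = -540*(-40) = 21600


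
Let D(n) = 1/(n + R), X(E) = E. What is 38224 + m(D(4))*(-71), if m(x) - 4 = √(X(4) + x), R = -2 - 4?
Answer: 37940 - 71*√14/2 ≈ 37807.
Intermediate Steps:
R = -6
D(n) = 1/(-6 + n) (D(n) = 1/(n - 6) = 1/(-6 + n))
m(x) = 4 + √(4 + x)
38224 + m(D(4))*(-71) = 38224 + (4 + √(4 + 1/(-6 + 4)))*(-71) = 38224 + (4 + √(4 + 1/(-2)))*(-71) = 38224 + (4 + √(4 - ½))*(-71) = 38224 + (4 + √(7/2))*(-71) = 38224 + (4 + √14/2)*(-71) = 38224 + (-284 - 71*√14/2) = 37940 - 71*√14/2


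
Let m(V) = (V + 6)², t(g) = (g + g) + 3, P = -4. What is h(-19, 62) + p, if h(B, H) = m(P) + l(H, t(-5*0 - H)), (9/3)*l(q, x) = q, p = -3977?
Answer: -11857/3 ≈ -3952.3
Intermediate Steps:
t(g) = 3 + 2*g (t(g) = 2*g + 3 = 3 + 2*g)
l(q, x) = q/3
m(V) = (6 + V)²
h(B, H) = 4 + H/3 (h(B, H) = (6 - 4)² + H/3 = 2² + H/3 = 4 + H/3)
h(-19, 62) + p = (4 + (⅓)*62) - 3977 = (4 + 62/3) - 3977 = 74/3 - 3977 = -11857/3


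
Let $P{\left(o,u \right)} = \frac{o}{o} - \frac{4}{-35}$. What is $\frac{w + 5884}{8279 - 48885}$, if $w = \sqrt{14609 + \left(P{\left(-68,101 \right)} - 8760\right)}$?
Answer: $- \frac{2942}{20303} - \frac{\sqrt{7166390}}{1421210} \approx -0.14679$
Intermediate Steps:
$P{\left(o,u \right)} = \frac{39}{35}$ ($P{\left(o,u \right)} = 1 - - \frac{4}{35} = 1 + \frac{4}{35} = \frac{39}{35}$)
$w = \frac{\sqrt{7166390}}{35}$ ($w = \sqrt{14609 + \left(\frac{39}{35} - 8760\right)} = \sqrt{14609 - \frac{306561}{35}} = \sqrt{\frac{204754}{35}} = \frac{\sqrt{7166390}}{35} \approx 76.486$)
$\frac{w + 5884}{8279 - 48885} = \frac{\frac{\sqrt{7166390}}{35} + 5884}{8279 - 48885} = \frac{5884 + \frac{\sqrt{7166390}}{35}}{-40606} = \left(5884 + \frac{\sqrt{7166390}}{35}\right) \left(- \frac{1}{40606}\right) = - \frac{2942}{20303} - \frac{\sqrt{7166390}}{1421210}$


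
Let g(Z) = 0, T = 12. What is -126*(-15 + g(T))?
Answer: 1890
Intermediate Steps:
-126*(-15 + g(T)) = -126*(-15 + 0) = -126*(-15) = 1890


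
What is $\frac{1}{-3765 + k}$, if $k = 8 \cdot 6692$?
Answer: $\frac{1}{49771} \approx 2.0092 \cdot 10^{-5}$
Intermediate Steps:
$k = 53536$
$\frac{1}{-3765 + k} = \frac{1}{-3765 + 53536} = \frac{1}{49771}$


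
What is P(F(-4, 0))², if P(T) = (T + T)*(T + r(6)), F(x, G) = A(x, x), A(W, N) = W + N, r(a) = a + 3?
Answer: 256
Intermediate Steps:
r(a) = 3 + a
A(W, N) = N + W
F(x, G) = 2*x (F(x, G) = x + x = 2*x)
P(T) = 2*T*(9 + T) (P(T) = (T + T)*(T + (3 + 6)) = (2*T)*(T + 9) = (2*T)*(9 + T) = 2*T*(9 + T))
P(F(-4, 0))² = (2*(2*(-4))*(9 + 2*(-4)))² = (2*(-8)*(9 - 8))² = (2*(-8)*1)² = (-16)² = 256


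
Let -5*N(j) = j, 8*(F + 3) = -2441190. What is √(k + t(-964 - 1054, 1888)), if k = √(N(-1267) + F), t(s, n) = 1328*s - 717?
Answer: √(-268062100 + 10*I*√30489835)/10 ≈ 0.16863 + 1637.3*I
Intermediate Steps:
F = -1220607/4 (F = -3 + (⅛)*(-2441190) = -3 - 1220595/4 = -1220607/4 ≈ -3.0515e+5)
N(j) = -j/5
t(s, n) = -717 + 1328*s
k = I*√30489835/10 (k = √(-⅕*(-1267) - 1220607/4) = √(1267/5 - 1220607/4) = √(-6097967/20) = I*√30489835/10 ≈ 552.18*I)
√(k + t(-964 - 1054, 1888)) = √(I*√30489835/10 + (-717 + 1328*(-964 - 1054))) = √(I*√30489835/10 + (-717 + 1328*(-2018))) = √(I*√30489835/10 + (-717 - 2679904)) = √(I*√30489835/10 - 2680621) = √(-2680621 + I*√30489835/10)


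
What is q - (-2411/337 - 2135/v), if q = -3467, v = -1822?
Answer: -2125113191/614014 ≈ -3461.0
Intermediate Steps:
q - (-2411/337 - 2135/v) = -3467 - (-2411/337 - 2135/(-1822)) = -3467 - (-2411*1/337 - 2135*(-1/1822)) = -3467 - (-2411/337 + 2135/1822) = -3467 - 1*(-3673347/614014) = -3467 + 3673347/614014 = -2125113191/614014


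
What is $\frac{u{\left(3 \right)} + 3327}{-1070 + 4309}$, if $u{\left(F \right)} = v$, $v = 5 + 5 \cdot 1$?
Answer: $\frac{3337}{3239} \approx 1.0303$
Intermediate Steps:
$v = 10$ ($v = 5 + 5 = 10$)
$u{\left(F \right)} = 10$
$\frac{u{\left(3 \right)} + 3327}{-1070 + 4309} = \frac{10 + 3327}{-1070 + 4309} = \frac{3337}{3239}$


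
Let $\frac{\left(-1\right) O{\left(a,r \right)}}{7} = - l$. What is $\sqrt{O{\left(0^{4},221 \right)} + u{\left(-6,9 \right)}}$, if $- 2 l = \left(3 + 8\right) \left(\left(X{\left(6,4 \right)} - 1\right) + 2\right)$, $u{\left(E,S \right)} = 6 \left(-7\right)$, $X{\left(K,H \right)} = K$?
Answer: $\frac{i \sqrt{1246}}{2} \approx 17.649 i$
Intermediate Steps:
$u{\left(E,S \right)} = -42$
$l = - \frac{77}{2}$ ($l = - \frac{\left(3 + 8\right) \left(\left(6 - 1\right) + 2\right)}{2} = - \frac{11 \left(5 + 2\right)}{2} = - \frac{11 \cdot 7}{2} = \left(- \frac{1}{2}\right) 77 = - \frac{77}{2} \approx -38.5$)
$O{\left(a,r \right)} = - \frac{539}{2}$ ($O{\left(a,r \right)} = - 7 \left(\left(-1\right) \left(- \frac{77}{2}\right)\right) = \left(-7\right) \frac{77}{2} = - \frac{539}{2}$)
$\sqrt{O{\left(0^{4},221 \right)} + u{\left(-6,9 \right)}} = \sqrt{- \frac{539}{2} - 42} = \sqrt{- \frac{623}{2}} = \frac{i \sqrt{1246}}{2}$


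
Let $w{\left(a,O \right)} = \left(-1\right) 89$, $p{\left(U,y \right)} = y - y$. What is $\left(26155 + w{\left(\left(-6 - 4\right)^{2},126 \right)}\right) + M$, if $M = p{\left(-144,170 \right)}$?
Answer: $26066$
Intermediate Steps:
$p{\left(U,y \right)} = 0$
$w{\left(a,O \right)} = -89$
$M = 0$
$\left(26155 + w{\left(\left(-6 - 4\right)^{2},126 \right)}\right) + M = \left(26155 - 89\right) + 0 = 26066 + 0 = 26066$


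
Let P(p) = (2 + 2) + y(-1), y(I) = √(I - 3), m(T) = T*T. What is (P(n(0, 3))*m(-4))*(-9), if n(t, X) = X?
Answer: -576 - 288*I ≈ -576.0 - 288.0*I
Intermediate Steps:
m(T) = T²
y(I) = √(-3 + I)
P(p) = 4 + 2*I (P(p) = (2 + 2) + √(-3 - 1) = 4 + √(-4) = 4 + 2*I)
(P(n(0, 3))*m(-4))*(-9) = ((4 + 2*I)*(-4)²)*(-9) = ((4 + 2*I)*16)*(-9) = (64 + 32*I)*(-9) = -576 - 288*I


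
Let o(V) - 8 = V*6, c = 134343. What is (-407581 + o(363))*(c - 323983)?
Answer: 76879107800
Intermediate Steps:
o(V) = 8 + 6*V (o(V) = 8 + V*6 = 8 + 6*V)
(-407581 + o(363))*(c - 323983) = (-407581 + (8 + 6*363))*(134343 - 323983) = (-407581 + (8 + 2178))*(-189640) = (-407581 + 2186)*(-189640) = -405395*(-189640) = 76879107800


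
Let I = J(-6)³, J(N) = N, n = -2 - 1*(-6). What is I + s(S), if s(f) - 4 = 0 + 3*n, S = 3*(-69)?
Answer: -200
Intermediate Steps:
n = 4 (n = -2 + 6 = 4)
S = -207
s(f) = 16 (s(f) = 4 + (0 + 3*4) = 4 + (0 + 12) = 4 + 12 = 16)
I = -216 (I = (-6)³ = -216)
I + s(S) = -216 + 16 = -200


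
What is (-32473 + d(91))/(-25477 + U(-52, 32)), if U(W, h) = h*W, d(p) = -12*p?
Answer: 33565/27141 ≈ 1.2367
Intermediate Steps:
U(W, h) = W*h
(-32473 + d(91))/(-25477 + U(-52, 32)) = (-32473 - 12*91)/(-25477 - 52*32) = (-32473 - 1092)/(-25477 - 1664) = -33565/(-27141) = -33565*(-1/27141) = 33565/27141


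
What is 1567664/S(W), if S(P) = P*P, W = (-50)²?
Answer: 97979/390625 ≈ 0.25083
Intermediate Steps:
W = 2500
S(P) = P²
1567664/S(W) = 1567664/(2500²) = 1567664/6250000 = 1567664*(1/6250000) = 97979/390625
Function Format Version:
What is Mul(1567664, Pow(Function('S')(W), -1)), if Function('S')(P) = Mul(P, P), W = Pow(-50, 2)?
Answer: Rational(97979, 390625) ≈ 0.25083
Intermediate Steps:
W = 2500
Function('S')(P) = Pow(P, 2)
Mul(1567664, Pow(Function('S')(W), -1)) = Mul(1567664, Pow(Pow(2500, 2), -1)) = Mul(1567664, Pow(6250000, -1)) = Mul(1567664, Rational(1, 6250000)) = Rational(97979, 390625)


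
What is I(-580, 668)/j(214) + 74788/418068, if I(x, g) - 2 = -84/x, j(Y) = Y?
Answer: 87524671/463308930 ≈ 0.18891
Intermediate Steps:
I(x, g) = 2 - 84/x
I(-580, 668)/j(214) + 74788/418068 = (2 - 84/(-580))/214 + 74788/418068 = (2 - 84*(-1/580))*(1/214) + 74788*(1/418068) = (2 + 21/145)*(1/214) + 2671/14931 = (311/145)*(1/214) + 2671/14931 = 311/31030 + 2671/14931 = 87524671/463308930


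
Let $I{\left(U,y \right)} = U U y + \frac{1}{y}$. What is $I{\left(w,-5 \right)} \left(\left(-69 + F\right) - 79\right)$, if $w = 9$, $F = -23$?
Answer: $\frac{346446}{5} \approx 69289.0$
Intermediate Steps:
$I{\left(U,y \right)} = \frac{1}{y} + y U^{2}$ ($I{\left(U,y \right)} = U^{2} y + \frac{1}{y} = y U^{2} + \frac{1}{y} = \frac{1}{y} + y U^{2}$)
$I{\left(w,-5 \right)} \left(\left(-69 + F\right) - 79\right) = \left(\frac{1}{-5} - 5 \cdot 9^{2}\right) \left(\left(-69 - 23\right) - 79\right) = \left(- \frac{1}{5} - 405\right) \left(-92 - 79\right) = \left(- \frac{1}{5} - 405\right) \left(-171\right) = \left(- \frac{2026}{5}\right) \left(-171\right) = \frac{346446}{5}$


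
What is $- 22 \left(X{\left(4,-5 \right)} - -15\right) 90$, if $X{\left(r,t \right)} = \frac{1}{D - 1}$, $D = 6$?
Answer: $-30096$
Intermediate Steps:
$X{\left(r,t \right)} = \frac{1}{5}$ ($X{\left(r,t \right)} = \frac{1}{6 - 1} = \frac{1}{5}$)
$- 22 \left(X{\left(4,-5 \right)} - -15\right) 90 = - 22 \left(\frac{1}{5} - -15\right) 90 = - 22 \left(\frac{1}{5} + 15\right) 90 = \left(-22\right) \frac{76}{5} \cdot 90 = \left(- \frac{1672}{5}\right) 90 = -30096$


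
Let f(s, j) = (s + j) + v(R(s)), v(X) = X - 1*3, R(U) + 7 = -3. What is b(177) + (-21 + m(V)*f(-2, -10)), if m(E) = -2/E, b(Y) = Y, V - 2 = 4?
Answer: 493/3 ≈ 164.33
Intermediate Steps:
V = 6 (V = 2 + 4 = 6)
R(U) = -10 (R(U) = -7 - 3 = -10)
v(X) = -3 + X (v(X) = X - 3 = -3 + X)
f(s, j) = -13 + j + s (f(s, j) = (s + j) + (-3 - 10) = (j + s) - 13 = -13 + j + s)
b(177) + (-21 + m(V)*f(-2, -10)) = 177 + (-21 + (-2/6)*(-13 - 10 - 2)) = 177 + (-21 - 2*1/6*(-25)) = 177 + (-21 - 1/3*(-25)) = 177 + (-21 + 25/3) = 177 - 38/3 = 493/3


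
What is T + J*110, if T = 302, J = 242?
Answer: 26922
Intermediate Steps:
T + J*110 = 302 + 242*110 = 302 + 26620 = 26922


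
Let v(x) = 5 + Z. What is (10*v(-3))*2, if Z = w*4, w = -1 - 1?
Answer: -60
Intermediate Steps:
w = -2
Z = -8 (Z = -2*4 = -8)
v(x) = -3 (v(x) = 5 - 8 = -3)
(10*v(-3))*2 = (10*(-3))*2 = -30*2 = -60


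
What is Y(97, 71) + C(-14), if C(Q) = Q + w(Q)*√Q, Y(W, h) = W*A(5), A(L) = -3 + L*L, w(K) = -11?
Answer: 2120 - 11*I*√14 ≈ 2120.0 - 41.158*I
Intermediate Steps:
A(L) = -3 + L²
Y(W, h) = 22*W (Y(W, h) = W*(-3 + 5²) = W*(-3 + 25) = W*22 = 22*W)
C(Q) = Q - 11*√Q
Y(97, 71) + C(-14) = 22*97 + (-14 - 11*I*√14) = 2134 + (-14 - 11*I*√14) = 2120 - 11*I*√14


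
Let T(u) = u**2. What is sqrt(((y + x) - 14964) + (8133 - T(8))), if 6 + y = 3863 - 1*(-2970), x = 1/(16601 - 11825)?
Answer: I*sqrt(387771798)/2388 ≈ 8.2462*I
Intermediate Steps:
x = 1/4776 ≈ 0.00020938
y = 6827 (y = -6 + (3863 - 1*(-2970)) = -6 + (3863 + 2970) = -6 + 6833 = 6827)
sqrt(((y + x) - 14964) + (8133 - T(8))) = sqrt(((6827 + 1/4776) - 14964) + (8133 - 1*8**2)) = sqrt((32605753/4776 - 14964) + (8133 - 1*64)) = sqrt(-38862311/4776 + (8133 - 64)) = sqrt(-38862311/4776 + 8069) = sqrt(-324767/4776) = I*sqrt(387771798)/2388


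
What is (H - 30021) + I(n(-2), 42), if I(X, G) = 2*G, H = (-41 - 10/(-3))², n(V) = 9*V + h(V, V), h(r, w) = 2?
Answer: -256664/9 ≈ -28518.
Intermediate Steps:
n(V) = 2 + 9*V (n(V) = 9*V + 2 = 2 + 9*V)
H = 12769/9 (H = (-41 - 10*(-1)/3)² = (-41 - 1*(-10/3))² = (-41 + 10/3)² = (-113/3)² = 12769/9 ≈ 1418.8)
(H - 30021) + I(n(-2), 42) = (12769/9 - 30021) + 2*42 = -257420/9 + 84 = -256664/9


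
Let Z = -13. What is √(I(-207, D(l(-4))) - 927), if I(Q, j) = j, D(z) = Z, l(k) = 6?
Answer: 2*I*√235 ≈ 30.659*I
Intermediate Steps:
D(z) = -13
√(I(-207, D(l(-4))) - 927) = √(-13 - 927) = √(-940) = 2*I*√235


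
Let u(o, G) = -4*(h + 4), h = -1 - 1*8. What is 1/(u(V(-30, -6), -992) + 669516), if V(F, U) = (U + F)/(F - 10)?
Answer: 1/669536 ≈ 1.4936e-6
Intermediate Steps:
V(F, U) = (F + U)/(-10 + F)
h = -9 (h = -1 - 8 = -9)
u(o, G) = 20 (u(o, G) = -4*(-9 + 4) = -4*(-5) = 20)
1/(u(V(-30, -6), -992) + 669516) = 1/(20 + 669516) = 1/669536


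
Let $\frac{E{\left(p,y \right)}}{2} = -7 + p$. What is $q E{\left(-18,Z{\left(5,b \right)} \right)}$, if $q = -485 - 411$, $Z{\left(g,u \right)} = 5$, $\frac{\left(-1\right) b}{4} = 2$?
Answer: $44800$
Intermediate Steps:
$b = -8$ ($b = \left(-4\right) 2 = -8$)
$E{\left(p,y \right)} = -14 + 2 p$ ($E{\left(p,y \right)} = 2 \left(-7 + p\right) = -14 + 2 p$)
$q = -896$ ($q = -485 - 411 = -896$)
$q E{\left(-18,Z{\left(5,b \right)} \right)} = - 896 \left(-14 + 2 \left(-18\right)\right) = - 896 \left(-14 - 36\right) = \left(-896\right) \left(-50\right) = 44800$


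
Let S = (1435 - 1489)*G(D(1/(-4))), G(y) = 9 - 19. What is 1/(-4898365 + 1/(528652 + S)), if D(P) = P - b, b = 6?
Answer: -529192/2592175571079 ≈ -2.0415e-7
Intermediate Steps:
D(P) = -6 + P (D(P) = P - 1*6 = P - 6 = -6 + P)
G(y) = -10
S = 540 (S = (1435 - 1489)*(-10) = -54*(-10) = 540)
1/(-4898365 + 1/(528652 + S)) = 1/(-4898365 + 1/(528652 + 540)) = 1/(-4898365 + 1/529192) = 1/(-2592175571079/529192) = -529192/2592175571079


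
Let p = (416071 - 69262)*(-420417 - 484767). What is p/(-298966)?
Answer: 156962978928/149483 ≈ 1.0500e+6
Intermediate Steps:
p = -313925957856 (p = 346809*(-905184) = -313925957856)
p/(-298966) = -313925957856/(-298966) = -313925957856*(-1/298966) = 156962978928/149483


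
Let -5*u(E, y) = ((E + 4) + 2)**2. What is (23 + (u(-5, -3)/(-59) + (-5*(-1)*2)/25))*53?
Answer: 365912/295 ≈ 1240.4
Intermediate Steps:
u(E, y) = -(6 + E)**2/5 (u(E, y) = -((E + 4) + 2)**2/5 = -((4 + E) + 2)**2/5 = -(6 + E)**2/5)
(23 + (u(-5, -3)/(-59) + (-5*(-1)*2)/25))*53 = (23 + (-(6 - 5)**2/5/(-59) + (-5*(-1)*2)/25))*53 = (23 + (-1/5*1**2*(-1/59) + (5*2)*(1/25)))*53 = (23 + (-1/5*1*(-1/59) + 10*(1/25)))*53 = (23 + (-1/5*(-1/59) + 2/5))*53 = (23 + (1/295 + 2/5))*53 = (23 + 119/295)*53 = (6904/295)*53 = 365912/295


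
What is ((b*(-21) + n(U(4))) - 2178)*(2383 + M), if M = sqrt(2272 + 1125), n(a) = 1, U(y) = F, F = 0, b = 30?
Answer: -6689081 - 2807*sqrt(3397) ≈ -6.8527e+6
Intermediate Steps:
U(y) = 0
M = sqrt(3397) ≈ 58.284
((b*(-21) + n(U(4))) - 2178)*(2383 + M) = ((30*(-21) + 1) - 2178)*(2383 + sqrt(3397)) = ((-630 + 1) - 2178)*(2383 + sqrt(3397)) = (-629 - 2178)*(2383 + sqrt(3397)) = -2807*(2383 + sqrt(3397)) = -6689081 - 2807*sqrt(3397)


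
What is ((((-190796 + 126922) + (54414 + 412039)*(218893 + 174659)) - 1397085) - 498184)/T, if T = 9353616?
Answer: 183571551913/9353616 ≈ 19626.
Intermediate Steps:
((((-190796 + 126922) + (54414 + 412039)*(218893 + 174659)) - 1397085) - 498184)/T = ((((-190796 + 126922) + (54414 + 412039)*(218893 + 174659)) - 1397085) - 498184)/9353616 = (((-63874 + 466453*393552) - 1397085) - 498184)*(1/9353616) = (((-63874 + 183573511056) - 1397085) - 498184)*(1/9353616) = ((183573447182 - 1397085) - 498184)*(1/9353616) = (183572050097 - 498184)*(1/9353616) = 183571551913*(1/9353616) = 183571551913/9353616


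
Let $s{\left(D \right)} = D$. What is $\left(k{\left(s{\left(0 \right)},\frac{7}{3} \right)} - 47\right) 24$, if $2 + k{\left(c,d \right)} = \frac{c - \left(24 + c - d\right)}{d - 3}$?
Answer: $-396$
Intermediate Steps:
$k{\left(c,d \right)} = -2 + \frac{-24 + d}{-3 + d}$ ($k{\left(c,d \right)} = -2 + \frac{c - \left(24 + c - d\right)}{d - 3} = -2 + \frac{c - \left(24 + c - d\right)}{-3 + d} = -2 + \frac{-24 + d}{-3 + d}$)
$\left(k{\left(s{\left(0 \right)},\frac{7}{3} \right)} - 47\right) 24 = \left(\frac{-18 - \frac{7}{3}}{-3 + \frac{7}{3}} - 47\right) 24 = \left(\frac{-18 - \frac{7}{3}}{- \frac{2}{3}} - 47\right) 24 = \left(\left(- \frac{3}{2}\right) \left(- \frac{61}{3}\right) - 47\right) 24 = \left(\frac{61}{2} - 47\right) 24 = \left(- \frac{33}{2}\right) 24 = -396$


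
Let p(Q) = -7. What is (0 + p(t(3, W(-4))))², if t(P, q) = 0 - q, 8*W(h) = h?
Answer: 49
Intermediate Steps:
W(h) = h/8
t(P, q) = -q
(0 + p(t(3, W(-4))))² = (0 - 7)² = (-7)² = 49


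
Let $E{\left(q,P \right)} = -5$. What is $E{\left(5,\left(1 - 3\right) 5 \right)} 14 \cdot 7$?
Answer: $-490$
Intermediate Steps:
$E{\left(5,\left(1 - 3\right) 5 \right)} 14 \cdot 7 = \left(-5\right) 14 \cdot 7 = \left(-70\right) 7 = -490$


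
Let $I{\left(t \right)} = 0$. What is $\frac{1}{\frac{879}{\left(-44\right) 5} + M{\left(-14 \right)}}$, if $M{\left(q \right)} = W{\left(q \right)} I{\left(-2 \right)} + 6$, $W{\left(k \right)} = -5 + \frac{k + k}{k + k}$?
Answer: $\frac{220}{441} \approx 0.49887$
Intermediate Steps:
$W{\left(k \right)} = -4$ ($W{\left(k \right)} = -5 + \frac{2 k}{2 k} = -5 + 2 k \frac{1}{2 k} = -5 + 1 = -4$)
$M{\left(q \right)} = 6$ ($M{\left(q \right)} = \left(-4\right) 0 + 6 = 0 + 6 = 6$)
$\frac{1}{\frac{879}{\left(-44\right) 5} + M{\left(-14 \right)}} = \frac{1}{\frac{879}{\left(-44\right) 5} + 6} = \frac{1}{\frac{879}{-220} + 6} = \frac{1}{879 \left(- \frac{1}{220}\right) + 6} = \frac{1}{- \frac{879}{220} + 6} = \frac{1}{\frac{441}{220}} = \frac{220}{441}$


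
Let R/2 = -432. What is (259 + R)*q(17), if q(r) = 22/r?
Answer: -13310/17 ≈ -782.94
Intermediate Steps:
R = -864 (R = 2*(-432) = -864)
(259 + R)*q(17) = (259 - 864)*(22/17) = -13310/17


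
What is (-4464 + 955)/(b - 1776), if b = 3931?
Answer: -3509/2155 ≈ -1.6283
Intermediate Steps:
(-4464 + 955)/(b - 1776) = (-4464 + 955)/(3931 - 1776) = -3509/2155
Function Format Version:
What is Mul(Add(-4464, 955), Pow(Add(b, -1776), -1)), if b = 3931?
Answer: Rational(-3509, 2155) ≈ -1.6283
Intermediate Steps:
Mul(Add(-4464, 955), Pow(Add(b, -1776), -1)) = Mul(Add(-4464, 955), Pow(Add(3931, -1776), -1)) = Mul(-3509, Pow(2155, -1)) = Mul(-3509, Rational(1, 2155)) = Rational(-3509, 2155)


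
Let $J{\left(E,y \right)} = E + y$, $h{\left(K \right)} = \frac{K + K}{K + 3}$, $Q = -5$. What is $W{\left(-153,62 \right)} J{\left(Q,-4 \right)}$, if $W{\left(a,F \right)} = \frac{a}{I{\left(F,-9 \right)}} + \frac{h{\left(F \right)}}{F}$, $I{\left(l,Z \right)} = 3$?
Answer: $\frac{29817}{65} \approx 458.72$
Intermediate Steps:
$h{\left(K \right)} = \frac{2 K}{3 + K}$
$W{\left(a,F \right)} = \frac{2}{3 + F} + \frac{a}{3}$ ($W{\left(a,F \right)} = \frac{a}{3} + \frac{2 F \frac{1}{3 + F}}{F} = a \frac{1}{3} + \frac{2}{3 + F} = \frac{a}{3} + \frac{2}{3 + F} = \frac{2}{3 + F} + \frac{a}{3}$)
$W{\left(-153,62 \right)} J{\left(Q,-4 \right)} = \frac{6 - 153 \left(3 + 62\right)}{3 \left(3 + 62\right)} \left(-5 - 4\right) = \frac{6 - 9945}{3 \cdot 65} \left(-9\right) = \frac{1}{3} \cdot \frac{1}{65} \left(6 - 9945\right) \left(-9\right) = \frac{1}{3} \cdot \frac{1}{65} \left(-9939\right) \left(-9\right) = \left(- \frac{3313}{65}\right) \left(-9\right) = \frac{29817}{65}$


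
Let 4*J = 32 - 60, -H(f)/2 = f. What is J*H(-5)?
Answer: -70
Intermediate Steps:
H(f) = -2*f
J = -7 (J = (32 - 60)/4 = (¼)*(-28) = -7)
J*H(-5) = -(-14)*(-5) = -7*10 = -70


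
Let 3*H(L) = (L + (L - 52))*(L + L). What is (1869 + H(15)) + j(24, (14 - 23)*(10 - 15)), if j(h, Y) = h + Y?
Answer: 1718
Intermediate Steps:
j(h, Y) = Y + h
H(L) = 2*L*(-52 + 2*L)/3 (H(L) = ((L + (L - 52))*(L + L))/3 = ((L + (-52 + L))*(2*L))/3 = ((-52 + 2*L)*(2*L))/3 = (2*L*(-52 + 2*L))/3 = 2*L*(-52 + 2*L)/3)
(1869 + H(15)) + j(24, (14 - 23)*(10 - 15)) = (1869 + (4/3)*15*(-26 + 15)) + ((14 - 23)*(10 - 15) + 24) = (1869 + (4/3)*15*(-11)) + (-9*(-5) + 24) = (1869 - 220) + (45 + 24) = 1649 + 69 = 1718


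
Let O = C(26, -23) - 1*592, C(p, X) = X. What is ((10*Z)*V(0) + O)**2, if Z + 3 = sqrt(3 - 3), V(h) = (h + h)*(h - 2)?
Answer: 378225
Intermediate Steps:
V(h) = 2*h*(-2 + h) (V(h) = (2*h)*(-2 + h) = 2*h*(-2 + h))
Z = -3 (Z = -3 + sqrt(3 - 3) = -3 + sqrt(0) = -3 + 0 = -3)
O = -615 (O = -23 - 1*592 = -23 - 592 = -615)
((10*Z)*V(0) + O)**2 = ((10*(-3))*(2*0*(-2 + 0)) - 615)**2 = (-60*0*(-2) - 615)**2 = (-30*0 - 615)**2 = (0 - 615)**2 = (-615)**2 = 378225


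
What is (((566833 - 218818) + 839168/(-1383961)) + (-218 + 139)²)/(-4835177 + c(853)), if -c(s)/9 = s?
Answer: -245137824424/3351160532347 ≈ -0.073150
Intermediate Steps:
c(s) = -9*s
(((566833 - 218818) + 839168/(-1383961)) + (-218 + 139)²)/(-4835177 + c(853)) = (((566833 - 218818) + 839168/(-1383961)) + (-218 + 139)²)/(-4835177 - 9*853) = ((348015 + 839168*(-1/1383961)) + (-79)²)/(-4835177 - 7677) = ((348015 - 839168/1383961) + 6241)/(-4842854) = (481638348247/1383961 + 6241)*(-1/4842854) = (490275648848/1383961)*(-1/4842854) = -245137824424/3351160532347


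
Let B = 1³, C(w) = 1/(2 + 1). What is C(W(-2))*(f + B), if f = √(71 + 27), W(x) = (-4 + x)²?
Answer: ⅓ + 7*√2/3 ≈ 3.6332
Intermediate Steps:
C(w) = ⅓ (C(w) = 1/3 = ⅓)
f = 7*√2 (f = √98 = 7*√2 ≈ 9.8995)
B = 1
C(W(-2))*(f + B) = (7*√2 + 1)/3 = (1 + 7*√2)/3 = ⅓ + 7*√2/3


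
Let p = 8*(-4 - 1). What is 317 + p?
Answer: 277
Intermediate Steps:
p = -40 (p = 8*(-5) = -40)
317 + p = 317 - 40 = 277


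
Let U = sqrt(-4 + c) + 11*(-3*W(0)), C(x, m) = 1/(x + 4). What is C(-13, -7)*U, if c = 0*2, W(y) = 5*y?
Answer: -2*I/9 ≈ -0.22222*I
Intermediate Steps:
c = 0
C(x, m) = 1/(4 + x)
U = 2*I (U = sqrt(-4 + 0) + 11*(-15*0) = sqrt(-4) + 11*(-3*0) = 2*I + 11*0 = 2*I + 0 = 2*I ≈ 2.0*I)
C(-13, -7)*U = (2*I)/(4 - 13) = (2*I)/(-9) = -2*I/9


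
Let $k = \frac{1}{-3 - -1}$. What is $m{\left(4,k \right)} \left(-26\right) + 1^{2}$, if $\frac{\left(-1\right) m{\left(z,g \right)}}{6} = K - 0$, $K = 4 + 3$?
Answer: $1093$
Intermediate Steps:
$K = 7$
$k = - \frac{1}{2}$ ($k = \frac{1}{-3 + \left(-4 + 5\right)} = \frac{1}{-3 + 1} = \frac{1}{-2} = - \frac{1}{2} \approx -0.5$)
$m{\left(z,g \right)} = -42$ ($m{\left(z,g \right)} = - 6 \left(7 - 0\right) = - 6 \left(7 + 0\right) = \left(-6\right) 7 = -42$)
$m{\left(4,k \right)} \left(-26\right) + 1^{2} = \left(-42\right) \left(-26\right) + 1^{2} = 1092 + 1 = 1093$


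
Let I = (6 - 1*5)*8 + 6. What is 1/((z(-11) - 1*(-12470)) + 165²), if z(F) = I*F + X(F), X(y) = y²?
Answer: 1/39662 ≈ 2.5213e-5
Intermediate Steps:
I = 14 (I = (6 - 5)*8 + 6 = 1*8 + 6 = 8 + 6 = 14)
z(F) = F² + 14*F (z(F) = 14*F + F² = F² + 14*F)
1/((z(-11) - 1*(-12470)) + 165²) = 1/((-11*(14 - 11) - 1*(-12470)) + 165²) = 1/((-11*3 + 12470) + 27225) = 1/((-33 + 12470) + 27225) = 1/(12437 + 27225) = 1/39662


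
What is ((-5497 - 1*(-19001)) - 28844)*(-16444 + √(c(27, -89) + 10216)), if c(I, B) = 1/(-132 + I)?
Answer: 252250960 - 3068*√112631295/21 ≈ 2.5070e+8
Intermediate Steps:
((-5497 - 1*(-19001)) - 28844)*(-16444 + √(c(27, -89) + 10216)) = ((-5497 - 1*(-19001)) - 28844)*(-16444 + √(1/(-132 + 27) + 10216)) = ((-5497 + 19001) - 28844)*(-16444 + √(1/(-105) + 10216)) = (13504 - 28844)*(-16444 + √(-1/105 + 10216)) = -15340*(-16444 + √(1072679/105)) = -15340*(-16444 + √112631295/105) = 252250960 - 3068*√112631295/21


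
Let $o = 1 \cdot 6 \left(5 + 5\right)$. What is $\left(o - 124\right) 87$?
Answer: $-5568$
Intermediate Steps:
$o = 60$ ($o = 6 \cdot 10 = 60$)
$\left(o - 124\right) 87 = \left(60 - 124\right) 87 = \left(-64\right) 87 = -5568$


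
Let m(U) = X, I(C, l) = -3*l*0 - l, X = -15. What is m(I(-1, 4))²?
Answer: 225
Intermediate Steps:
I(C, l) = -l (I(C, l) = -3*0 - l = 0 - l = -l)
m(U) = -15
m(I(-1, 4))² = (-15)² = 225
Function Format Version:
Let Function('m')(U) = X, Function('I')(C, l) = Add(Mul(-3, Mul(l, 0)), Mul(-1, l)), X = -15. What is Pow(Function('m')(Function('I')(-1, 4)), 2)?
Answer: 225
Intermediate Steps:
Function('I')(C, l) = Mul(-1, l) (Function('I')(C, l) = Add(Mul(-3, 0), Mul(-1, l)) = Add(0, Mul(-1, l)) = Mul(-1, l))
Function('m')(U) = -15
Pow(Function('m')(Function('I')(-1, 4)), 2) = Pow(-15, 2) = 225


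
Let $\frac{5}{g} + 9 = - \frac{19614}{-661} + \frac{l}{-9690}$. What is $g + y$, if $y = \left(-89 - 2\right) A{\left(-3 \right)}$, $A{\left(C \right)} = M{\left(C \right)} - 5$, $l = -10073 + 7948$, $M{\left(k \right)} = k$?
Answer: $\frac{229298530}{314867} \approx 728.24$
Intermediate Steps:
$l = -2125$
$A{\left(C \right)} = -5 + C$ ($A{\left(C \right)} = C - 5 = -5 + C$)
$g = \frac{75354}{314867}$ ($g = \frac{5}{-9 - \left(- \frac{19614}{661} - \frac{25}{114}\right)} = \frac{5}{-9 - - \frac{2252521}{75354}} = \frac{5}{-9 + \left(\frac{19614}{661} + \frac{25}{114}\right)} = \frac{5}{-9 + \frac{2252521}{75354}} = \frac{5}{\frac{1574335}{75354}} = 5 \cdot \frac{75354}{1574335} = \frac{75354}{314867} \approx 0.23932$)
$y = 728$ ($y = \left(-89 - 2\right) \left(-5 - 3\right) = \left(-91\right) \left(-8\right) = 728$)
$g + y = \frac{75354}{314867} + 728 = \frac{229298530}{314867}$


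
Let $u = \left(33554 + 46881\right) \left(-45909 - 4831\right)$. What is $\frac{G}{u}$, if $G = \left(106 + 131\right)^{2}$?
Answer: $- \frac{56169}{4081271900} \approx -1.3763 \cdot 10^{-5}$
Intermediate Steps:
$u = -4081271900$ ($u = 80435 \left(-50740\right) = -4081271900$)
$G = 56169$ ($G = 237^{2} = 56169$)
$\frac{G}{u} = \frac{56169}{-4081271900} = 56169 \left(- \frac{1}{4081271900}\right) = - \frac{56169}{4081271900}$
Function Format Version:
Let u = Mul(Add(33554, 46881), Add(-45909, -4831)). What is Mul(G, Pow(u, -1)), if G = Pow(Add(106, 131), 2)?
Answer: Rational(-56169, 4081271900) ≈ -1.3763e-5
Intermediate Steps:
u = -4081271900 (u = Mul(80435, -50740) = -4081271900)
G = 56169 (G = Pow(237, 2) = 56169)
Mul(G, Pow(u, -1)) = Mul(56169, Pow(-4081271900, -1)) = Mul(56169, Rational(-1, 4081271900)) = Rational(-56169, 4081271900)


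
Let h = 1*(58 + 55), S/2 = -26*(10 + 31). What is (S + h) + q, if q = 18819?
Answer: 16800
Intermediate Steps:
S = -2132 (S = 2*(-26*(10 + 31)) = 2*(-26*41) = 2*(-1066) = -2132)
h = 113 (h = 1*113 = 113)
(S + h) + q = (-2132 + 113) + 18819 = -2019 + 18819 = 16800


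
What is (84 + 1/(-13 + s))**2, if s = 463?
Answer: 1428915601/202500 ≈ 7056.4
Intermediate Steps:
(84 + 1/(-13 + s))**2 = (84 + 1/(-13 + 463))**2 = (84 + 1/450)**2 = (37801/450)**2 = 1428915601/202500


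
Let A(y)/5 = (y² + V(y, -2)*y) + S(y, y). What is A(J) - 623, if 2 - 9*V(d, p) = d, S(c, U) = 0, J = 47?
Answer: 9247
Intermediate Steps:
V(d, p) = 2/9 - d/9
A(y) = 5*y² + 5*y*(2/9 - y/9) (A(y) = 5*((y² + (2/9 - y/9)*y) + 0) = 5*((y² + y*(2/9 - y/9)) + 0) = 5*(y² + y*(2/9 - y/9)) = 5*y² + 5*y*(2/9 - y/9))
A(J) - 623 = (10/9)*47*(1 + 4*47) - 623 = (10/9)*47*(1 + 188) - 623 = (10/9)*47*189 - 623 = 9870 - 623 = 9247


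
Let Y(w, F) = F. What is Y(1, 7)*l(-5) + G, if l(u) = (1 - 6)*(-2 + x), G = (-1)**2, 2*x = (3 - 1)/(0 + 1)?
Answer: 36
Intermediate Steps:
x = 1 (x = ((3 - 1)/(0 + 1))/2 = (2/1)/2 = (2*1)/2 = (1/2)*2 = 1)
G = 1
l(u) = 5 (l(u) = (1 - 6)*(-2 + 1) = -5*(-1) = 5)
Y(1, 7)*l(-5) + G = 7*5 + 1 = 35 + 1 = 36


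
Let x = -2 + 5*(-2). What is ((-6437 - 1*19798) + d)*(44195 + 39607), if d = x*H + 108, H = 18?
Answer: -2207596086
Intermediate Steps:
x = -12 (x = -2 - 10 = -12)
d = -108 (d = -12*18 + 108 = -216 + 108 = -108)
((-6437 - 1*19798) + d)*(44195 + 39607) = ((-6437 - 1*19798) - 108)*(44195 + 39607) = ((-6437 - 19798) - 108)*83802 = (-26235 - 108)*83802 = -26343*83802 = -2207596086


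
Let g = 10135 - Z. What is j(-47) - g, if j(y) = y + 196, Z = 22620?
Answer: 12634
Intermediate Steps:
g = -12485 (g = 10135 - 1*22620 = 10135 - 22620 = -12485)
j(y) = 196 + y
j(-47) - g = (196 - 47) - 1*(-12485) = 149 + 12485 = 12634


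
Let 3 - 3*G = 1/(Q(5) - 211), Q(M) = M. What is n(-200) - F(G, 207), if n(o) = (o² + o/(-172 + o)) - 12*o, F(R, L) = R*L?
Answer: 808337377/19158 ≈ 42193.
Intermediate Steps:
G = 619/618 (G = 1 - 1/(3*(5 - 211)) = 1 - ⅓/(-206) = 1 - ⅓*(-1/206) = 1 + 1/618 = 619/618 ≈ 1.0016)
F(R, L) = L*R
n(o) = o² - 12*o + o/(-172 + o) (n(o) = (o² + o/(-172 + o)) - 12*o = o² - 12*o + o/(-172 + o))
n(-200) - F(G, 207) = -200*(2065 + (-200)² - 184*(-200))/(-172 - 200) - 207*619/618 = -200*(2065 + 40000 + 36800)/(-372) - 1*42711/206 = -200*(-1/372)*78865 - 42711/206 = 3943250/93 - 42711/206 = 808337377/19158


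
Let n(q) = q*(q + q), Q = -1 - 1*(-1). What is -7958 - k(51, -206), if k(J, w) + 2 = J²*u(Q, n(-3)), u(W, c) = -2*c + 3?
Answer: 77877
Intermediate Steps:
Q = 0 (Q = -1 + 1 = 0)
n(q) = 2*q² (n(q) = q*(2*q) = 2*q²)
u(W, c) = 3 - 2*c
k(J, w) = -2 - 33*J² (k(J, w) = -2 + J²*(3 - 4*(-3)²) = -2 + J²*(3 - 4*9) = -2 + J²*(3 - 2*18) = -2 + J²*(3 - 36) = -2 + J²*(-33) = -2 - 33*J²)
-7958 - k(51, -206) = -7958 - (-2 - 33*51²) = -7958 - (-2 - 33*2601) = -7958 - (-2 - 85833) = -7958 - 1*(-85835) = -7958 + 85835 = 77877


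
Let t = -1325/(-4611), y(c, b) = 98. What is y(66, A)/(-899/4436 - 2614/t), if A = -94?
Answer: -10868200/1008848723 ≈ -0.010773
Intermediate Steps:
t = 25/87 (t = -1325*(-1/4611) = 25/87 ≈ 0.28736)
y(66, A)/(-899/4436 - 2614/t) = 98/(-899/4436 - 2614/25/87) = 98/(-899*1/4436 - 2614*87/25) = 98/(-899/4436 - 227418/25) = 98/(-1008848723/110900) = 98*(-110900/1008848723) = -10868200/1008848723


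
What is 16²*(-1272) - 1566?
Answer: -327198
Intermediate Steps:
16²*(-1272) - 1566 = 256*(-1272) - 1566 = -325632 - 1566 = -327198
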